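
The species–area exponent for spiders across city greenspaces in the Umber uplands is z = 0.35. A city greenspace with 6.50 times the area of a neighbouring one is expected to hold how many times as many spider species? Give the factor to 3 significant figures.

S₂/S₁ = (A₂/A₁)^z = 6.5^0.35
ln(S₂/S₁) = 0.35 × ln 6.5 = 0.35 × 1.8718 = 0.6551
S₂/S₁ = e^0.6551 ≈ 1.925

1.93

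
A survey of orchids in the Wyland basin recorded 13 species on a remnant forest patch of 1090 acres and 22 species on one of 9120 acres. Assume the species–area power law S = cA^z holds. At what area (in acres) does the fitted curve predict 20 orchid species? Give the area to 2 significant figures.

z = ln(22/13) / ln(9120/1090) = 0.5261 / 2.1243 = 0.2477
c = 13 / 1090^0.2477 = 13 / 5.652 = 2.3
A = (20/2.3)^(1/0.2477) ⇒ ln A = ln(8.696)/0.2477 = 8.7334
A = e^8.7334 ≈ 6207 acres

6200 acres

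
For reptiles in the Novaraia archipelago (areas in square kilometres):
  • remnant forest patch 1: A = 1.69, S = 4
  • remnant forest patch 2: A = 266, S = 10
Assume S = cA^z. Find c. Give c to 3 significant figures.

3.64

z = ln(S₂/S₁) / ln(A₂/A₁) = ln(10/4) / ln(266/1.69) = 0.9163 / 5.0588 = 0.1811
c = S₁ / A₁^z = 4 / 1.69^0.1811 = 4 / 1.1 = 3.637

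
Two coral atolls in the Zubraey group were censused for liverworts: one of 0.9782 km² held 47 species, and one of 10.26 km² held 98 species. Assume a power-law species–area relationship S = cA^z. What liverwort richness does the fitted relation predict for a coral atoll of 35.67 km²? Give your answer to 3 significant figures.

z = ln(98/47) / ln(10.26/0.9782) = 0.7348 / 2.3503 = 0.3127
c = 47 / 0.9782^0.3127 = 47 / 0.9931 = 47.33
S₃ = 47.33 × 35.67^0.3127 = 47.33 × 3.057 ≈ 144.7

145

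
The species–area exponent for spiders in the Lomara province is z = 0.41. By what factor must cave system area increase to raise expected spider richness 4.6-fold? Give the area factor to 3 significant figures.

(A₂/A₁)^0.41 = 4.6, so A₂/A₁ = 4.6^(1/0.41) = 4.6^2.439
ln(A₂/A₁) = ln 4.6 / 0.41 = 1.5261 / 0.41 = 3.7221
A₂/A₁ = e^3.7221 ≈ 41.35

41.4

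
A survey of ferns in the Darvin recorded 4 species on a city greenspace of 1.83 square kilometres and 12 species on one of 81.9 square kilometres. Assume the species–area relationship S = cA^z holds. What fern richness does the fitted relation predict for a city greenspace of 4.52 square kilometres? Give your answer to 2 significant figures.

5.2

z = ln(12/4) / ln(81.9/1.83) = 1.0986 / 3.8012 = 0.2890
c = 4 / 1.83^0.2890 = 4 / 1.191 = 3.359
S₃ = 3.359 × 4.52^0.2890 = 3.359 × 1.546 ≈ 5.195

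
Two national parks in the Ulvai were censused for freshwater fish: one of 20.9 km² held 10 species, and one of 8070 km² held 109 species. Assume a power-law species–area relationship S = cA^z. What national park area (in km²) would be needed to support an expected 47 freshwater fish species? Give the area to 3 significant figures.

991 km²

z = ln(109/10) / ln(8070/20.9) = 2.3888 / 5.9562 = 0.4011
c = 10 / 20.9^0.4011 = 10 / 3.384 = 2.955
A = (47/2.955)^(1/0.4011) ⇒ ln A = ln(15.91)/0.4011 = 6.8985
A = e^6.8985 ≈ 990.7 km²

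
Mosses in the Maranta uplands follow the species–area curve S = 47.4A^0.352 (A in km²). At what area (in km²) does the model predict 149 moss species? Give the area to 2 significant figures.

149 = 47.4 × A^0.352  ⇒  A^0.352 = 149/47.4 = 3.143
ln A = ln(3.143) / 0.352 = 1.1453 / 0.352 = 3.2538
A = e^3.2538 ≈ 25.89 km²

26 km²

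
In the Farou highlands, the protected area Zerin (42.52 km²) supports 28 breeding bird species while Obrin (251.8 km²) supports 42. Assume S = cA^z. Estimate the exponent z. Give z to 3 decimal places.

0.228

Taking logs: ln S = ln c + z ln A, so z = (ln S₂ − ln S₁)/(ln A₂ − ln A₁).
z = ln(42/28) / ln(251.8/42.52) = ln(1.5) / ln(5.922) = 0.4055 / 1.7787 = 0.2280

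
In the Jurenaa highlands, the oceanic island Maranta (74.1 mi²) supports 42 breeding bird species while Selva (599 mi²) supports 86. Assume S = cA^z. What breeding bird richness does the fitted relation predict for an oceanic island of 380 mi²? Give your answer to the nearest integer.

74

z = ln(86/42) / ln(599/74.1) = 0.7167 / 2.0898 = 0.3429
c = 42 / 74.1^0.3429 = 42 / 4.377 = 9.595
S₃ = 9.595 × 380^0.3429 = 9.595 × 7.668 ≈ 73.57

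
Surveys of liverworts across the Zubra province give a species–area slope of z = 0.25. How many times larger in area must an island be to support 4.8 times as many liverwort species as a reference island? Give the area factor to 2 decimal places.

530.84

(A₂/A₁)^0.25 = 4.8, so A₂/A₁ = 4.8^(1/0.25) = 4.8^4
ln(A₂/A₁) = ln 4.8 / 0.25 = 1.5686 / 0.25 = 6.2745
A₂/A₁ = e^6.2745 ≈ 530.8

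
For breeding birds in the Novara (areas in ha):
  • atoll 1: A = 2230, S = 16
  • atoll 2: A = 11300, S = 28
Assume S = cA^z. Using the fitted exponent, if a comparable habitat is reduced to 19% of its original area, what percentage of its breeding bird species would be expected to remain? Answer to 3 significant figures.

z = ln(28/16) / ln(11300/2230) = 0.5596 / 1.6228 = 0.3448
S_new/S_old = (A_new/A_old)^z = 0.19^0.3448 = exp(0.3448 × -1.6607) = 0.564

56.4%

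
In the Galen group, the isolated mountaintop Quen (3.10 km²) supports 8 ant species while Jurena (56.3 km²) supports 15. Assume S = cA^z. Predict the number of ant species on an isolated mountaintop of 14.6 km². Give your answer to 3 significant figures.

11.2

z = ln(15/8) / ln(56.3/3.1) = 0.6286 / 2.8993 = 0.2168
c = 8 / 3.1^0.2168 = 8 / 1.278 = 6.26
S₃ = 6.26 × 14.6^0.2168 = 6.26 × 1.788 ≈ 11.19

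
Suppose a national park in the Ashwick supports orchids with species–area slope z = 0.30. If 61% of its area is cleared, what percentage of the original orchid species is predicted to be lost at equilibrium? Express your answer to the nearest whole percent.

S_new/S_old = (A_new/A_old)^z = 0.39^0.3
= exp(0.3 × ln 0.39) = exp(0.3 × -0.9416) = exp(-0.2825) ≈ 0.7539
Fraction lost = 1 − 0.7539 = 0.2461

25%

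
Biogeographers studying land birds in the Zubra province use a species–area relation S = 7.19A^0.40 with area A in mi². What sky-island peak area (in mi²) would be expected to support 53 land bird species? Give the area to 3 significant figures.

148 mi²

53 = 7.19 × A^0.4  ⇒  A^0.4 = 53/7.19 = 7.371
ln A = ln(7.371) / 0.4 = 1.9976 / 0.4 = 4.9940
A = e^4.9940 ≈ 147.5 mi²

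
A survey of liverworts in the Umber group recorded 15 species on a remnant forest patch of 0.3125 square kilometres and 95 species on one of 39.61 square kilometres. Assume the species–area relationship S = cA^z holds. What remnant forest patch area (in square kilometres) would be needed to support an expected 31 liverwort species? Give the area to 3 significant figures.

z = ln(95/15) / ln(39.61/0.3125) = 1.8458 / 4.8422 = 0.3812
c = 15 / 0.3125^0.3812 = 15 / 0.6419 = 23.37
A = (31/23.37)^(1/0.3812) ⇒ ln A = ln(1.327)/0.3812 = 0.7412
A = e^0.7412 ≈ 2.099 square kilometres

2.10 square kilometres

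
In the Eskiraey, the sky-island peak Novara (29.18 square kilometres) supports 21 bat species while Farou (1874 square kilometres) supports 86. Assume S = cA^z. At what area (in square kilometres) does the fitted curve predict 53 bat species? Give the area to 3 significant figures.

449 square kilometres

z = ln(86/21) / ln(1874/29.18) = 1.4098 / 4.1623 = 0.3387
c = 21 / 29.18^0.3387 = 21 / 3.135 = 6.699
A = (53/6.699)^(1/0.3387) ⇒ ln A = ln(7.912)/0.3387 = 6.1067
A = e^6.1067 ≈ 448.9 square kilometres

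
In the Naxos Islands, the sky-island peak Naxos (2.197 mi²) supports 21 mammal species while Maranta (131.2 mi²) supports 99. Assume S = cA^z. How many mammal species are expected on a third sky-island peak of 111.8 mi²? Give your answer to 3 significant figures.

93.2

z = ln(99/21) / ln(131.2/2.197) = 1.5506 / 4.0896 = 0.3792
c = 21 / 2.197^0.3792 = 21 / 1.348 = 15.58
S₃ = 15.58 × 111.8^0.3792 = 15.58 × 5.98 ≈ 93.17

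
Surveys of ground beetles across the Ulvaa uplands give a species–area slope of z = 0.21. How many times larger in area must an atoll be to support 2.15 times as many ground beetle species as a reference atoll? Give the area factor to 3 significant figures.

38.3

(A₂/A₁)^0.21 = 2.15, so A₂/A₁ = 2.15^(1/0.21) = 2.15^4.762
ln(A₂/A₁) = ln 2.15 / 0.21 = 0.7655 / 0.21 = 3.6451
A₂/A₁ = e^3.6451 ≈ 38.29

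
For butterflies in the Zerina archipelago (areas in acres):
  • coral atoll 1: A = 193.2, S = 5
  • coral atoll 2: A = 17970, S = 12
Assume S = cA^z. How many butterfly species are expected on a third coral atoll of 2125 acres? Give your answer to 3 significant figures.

7.95

z = ln(12/5) / ln(17970/193.2) = 0.8755 / 4.5327 = 0.1931
c = 5 / 193.2^0.1931 = 5 / 2.764 = 1.809
S₃ = 1.809 × 2125^0.1931 = 1.809 × 4.392 ≈ 7.945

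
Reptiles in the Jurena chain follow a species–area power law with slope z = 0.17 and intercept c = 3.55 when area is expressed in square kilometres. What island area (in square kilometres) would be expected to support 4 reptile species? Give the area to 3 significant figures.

2.02 square kilometres

4 = 3.55 × A^0.17  ⇒  A^0.17 = 4/3.55 = 1.127
ln A = ln(1.127) / 0.17 = 0.1193 / 0.17 = 0.7020
A = e^0.7020 ≈ 2.018 square kilometres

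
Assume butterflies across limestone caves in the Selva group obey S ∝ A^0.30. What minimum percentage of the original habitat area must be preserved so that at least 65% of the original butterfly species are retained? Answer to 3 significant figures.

Need (A_new/A_old)^0.3 = 0.65, so A_new/A_old = 0.65^(1/0.3) = 0.65^3.333
ln(A_new/A_old) = ln 0.65 / 0.3 = -0.4308 / 0.3 = -1.4359
A_new/A_old = e^-1.4359 ≈ 0.2379

23.8%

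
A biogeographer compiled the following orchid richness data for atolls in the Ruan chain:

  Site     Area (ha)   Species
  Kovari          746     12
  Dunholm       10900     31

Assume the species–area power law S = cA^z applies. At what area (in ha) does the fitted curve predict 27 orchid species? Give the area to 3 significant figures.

z = ln(31/12) / ln(10900/746) = 0.9491 / 2.6818 = 0.3539
c = 12 / 746^0.3539 = 12 / 10.39 = 1.155
A = (27/1.155)^(1/0.3539) ⇒ ln A = ln(23.38)/0.3539 = 8.9062
A = e^8.9062 ≈ 7377 ha

7380 ha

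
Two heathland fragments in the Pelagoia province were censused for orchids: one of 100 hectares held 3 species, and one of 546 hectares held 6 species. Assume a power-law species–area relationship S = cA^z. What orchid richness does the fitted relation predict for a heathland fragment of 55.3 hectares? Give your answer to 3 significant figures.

2.36

z = ln(6/3) / ln(546/100) = 0.6931 / 1.6974 = 0.4083
c = 3 / 100^0.4083 = 3 / 6.557 = 0.4575
S₃ = 0.4575 × 55.3^0.4083 = 0.4575 × 5.148 ≈ 2.355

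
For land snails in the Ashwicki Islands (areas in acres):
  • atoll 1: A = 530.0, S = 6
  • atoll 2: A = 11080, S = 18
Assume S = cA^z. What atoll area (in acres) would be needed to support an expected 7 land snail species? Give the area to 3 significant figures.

z = ln(18/6) / ln(11080/530) = 1.0986 / 3.0400 = 0.3614
c = 6 / 530^0.3614 = 6 / 9.65 = 0.6218
A = (7/0.6218)^(1/0.3614) ⇒ ln A = ln(11.26)/0.3614 = 6.6994
A = e^6.6994 ≈ 811.9 acres

812 acres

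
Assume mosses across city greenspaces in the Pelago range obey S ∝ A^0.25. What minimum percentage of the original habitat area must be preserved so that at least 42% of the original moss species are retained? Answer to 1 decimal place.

Need (A_new/A_old)^0.25 = 0.42, so A_new/A_old = 0.42^(1/0.25) = 0.42^4
ln(A_new/A_old) = ln 0.42 / 0.25 = -0.8675 / 0.25 = -3.4700
A_new/A_old = e^-3.4700 ≈ 0.03112

3.1%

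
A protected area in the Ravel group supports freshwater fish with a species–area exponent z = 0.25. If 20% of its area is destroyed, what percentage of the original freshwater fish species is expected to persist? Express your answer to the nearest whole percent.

95%

S_new/S_old = (A_new/A_old)^z = 0.8^0.25
= exp(0.25 × ln 0.8) = exp(0.25 × -0.2231) = exp(-0.0558) ≈ 0.9457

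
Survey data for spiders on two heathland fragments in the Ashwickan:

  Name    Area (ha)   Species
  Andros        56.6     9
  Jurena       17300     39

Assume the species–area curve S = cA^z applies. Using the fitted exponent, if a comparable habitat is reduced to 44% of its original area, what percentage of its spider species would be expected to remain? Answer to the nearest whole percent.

81%

z = ln(39/9) / ln(17300/56.6) = 1.4663 / 5.7225 = 0.2562
S_new/S_old = (A_new/A_old)^z = 0.44^0.2562 = exp(0.2562 × -0.8210) = 0.8103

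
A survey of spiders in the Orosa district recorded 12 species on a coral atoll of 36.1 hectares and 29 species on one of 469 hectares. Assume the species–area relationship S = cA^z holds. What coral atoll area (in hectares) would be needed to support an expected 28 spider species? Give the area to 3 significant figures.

424 hectares

z = ln(29/12) / ln(469/36.1) = 0.8824 / 2.5643 = 0.3441
c = 12 / 36.1^0.3441 = 12 / 3.435 = 3.493
A = (28/3.493)^(1/0.3441) ⇒ ln A = ln(8.015)/0.3441 = 6.0486
A = e^6.0486 ≈ 423.5 hectares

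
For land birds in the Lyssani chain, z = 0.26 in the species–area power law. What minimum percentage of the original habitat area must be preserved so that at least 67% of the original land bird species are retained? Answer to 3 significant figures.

21.4%

Need (A_new/A_old)^0.26 = 0.67, so A_new/A_old = 0.67^(1/0.26) = 0.67^3.846
ln(A_new/A_old) = ln 0.67 / 0.26 = -0.4005 / 0.26 = -1.5403
A_new/A_old = e^-1.5403 ≈ 0.2143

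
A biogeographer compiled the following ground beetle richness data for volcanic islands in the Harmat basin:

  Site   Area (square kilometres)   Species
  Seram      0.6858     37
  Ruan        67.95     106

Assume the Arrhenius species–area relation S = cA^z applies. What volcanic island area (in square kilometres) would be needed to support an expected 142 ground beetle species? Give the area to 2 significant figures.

240 square kilometres

z = ln(106/37) / ln(67.95/0.6858) = 1.0525 / 4.5959 = 0.2290
c = 37 / 0.6858^0.2290 = 37 / 0.9172 = 40.34
A = (142/40.34)^(1/0.2290) ⇒ ln A = ln(3.52)/0.2290 = 5.4955
A = e^5.4955 ≈ 243.6 square kilometres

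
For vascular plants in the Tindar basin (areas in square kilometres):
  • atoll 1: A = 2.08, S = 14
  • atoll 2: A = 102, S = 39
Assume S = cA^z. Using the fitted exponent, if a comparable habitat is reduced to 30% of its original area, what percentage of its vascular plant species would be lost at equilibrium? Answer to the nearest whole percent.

27%

z = ln(39/14) / ln(102/2.08) = 1.0245 / 3.8926 = 0.2632
S_new/S_old = (A_new/A_old)^z = 0.3^0.2632 = exp(0.2632 × -1.2040) = 0.7284
Fraction lost = 1 − 0.7284 = 0.2716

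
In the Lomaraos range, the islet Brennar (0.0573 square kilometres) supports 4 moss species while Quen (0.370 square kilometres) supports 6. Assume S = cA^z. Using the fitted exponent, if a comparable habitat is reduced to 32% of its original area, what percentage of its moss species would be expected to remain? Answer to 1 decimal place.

78.1%

z = ln(6/4) / ln(0.37/0.0573) = 0.4055 / 1.8652 = 0.2174
S_new/S_old = (A_new/A_old)^z = 0.32^0.2174 = exp(0.2174 × -1.1394) = 0.7806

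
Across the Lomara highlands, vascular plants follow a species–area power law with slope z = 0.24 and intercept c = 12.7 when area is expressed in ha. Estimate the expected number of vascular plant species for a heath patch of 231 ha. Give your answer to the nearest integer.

S = 12.7 × 231^0.24
ln S = ln 12.7 + 0.24 × ln 231 = 2.5416 + 0.24 × 5.4424 = 3.8478
S = e^3.8478 ≈ 46.89

47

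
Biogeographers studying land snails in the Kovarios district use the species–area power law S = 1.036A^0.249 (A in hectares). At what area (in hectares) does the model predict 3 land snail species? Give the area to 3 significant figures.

71.5 hectares

3 = 1.036 × A^0.249  ⇒  A^0.249 = 3/1.036 = 2.896
ln A = ln(2.896) / 0.249 = 1.0632 / 0.249 = 4.2701
A = e^4.2701 ≈ 71.53 hectares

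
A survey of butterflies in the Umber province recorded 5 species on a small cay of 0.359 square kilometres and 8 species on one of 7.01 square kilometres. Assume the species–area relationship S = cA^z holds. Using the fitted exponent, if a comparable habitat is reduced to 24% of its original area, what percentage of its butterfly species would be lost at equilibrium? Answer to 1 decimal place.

20.2%

z = ln(8/5) / ln(7.01/0.359) = 0.4700 / 2.9718 = 0.1582
S_new/S_old = (A_new/A_old)^z = 0.24^0.1582 = exp(0.1582 × -1.4271) = 0.798
Fraction lost = 1 − 0.798 = 0.202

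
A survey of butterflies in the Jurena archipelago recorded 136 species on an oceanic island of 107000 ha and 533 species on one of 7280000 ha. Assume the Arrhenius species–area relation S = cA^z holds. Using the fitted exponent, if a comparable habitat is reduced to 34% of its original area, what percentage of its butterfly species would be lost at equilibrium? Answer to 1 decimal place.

29.5%

z = ln(533/136) / ln(7280000/107000) = 1.3659 / 4.2201 = 0.3237
S_new/S_old = (A_new/A_old)^z = 0.34^0.3237 = exp(0.3237 × -1.0788) = 0.7053
Fraction lost = 1 − 0.7053 = 0.2947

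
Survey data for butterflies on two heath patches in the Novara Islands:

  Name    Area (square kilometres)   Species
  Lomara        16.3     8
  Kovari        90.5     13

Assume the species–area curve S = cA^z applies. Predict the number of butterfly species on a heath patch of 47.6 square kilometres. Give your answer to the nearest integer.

z = ln(13/8) / ln(90.5/16.3) = 0.4855 / 1.7142 = 0.2832
c = 8 / 16.3^0.2832 = 8 / 2.205 = 3.629
S₃ = 3.629 × 47.6^0.2832 = 3.629 × 2.986 ≈ 10.84

11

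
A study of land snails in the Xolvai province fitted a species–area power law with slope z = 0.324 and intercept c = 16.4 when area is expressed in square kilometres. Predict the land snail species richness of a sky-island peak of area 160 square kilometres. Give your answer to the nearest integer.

85 species

S = 16.4 × 160^0.324
ln S = ln 16.4 + 0.324 × ln 160 = 2.7973 + 0.324 × 5.0752 = 4.4416
S = e^4.4416 ≈ 84.91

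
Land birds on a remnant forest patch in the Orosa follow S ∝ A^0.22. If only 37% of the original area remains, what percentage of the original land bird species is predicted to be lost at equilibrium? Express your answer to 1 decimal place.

19.6%

S_new/S_old = (A_new/A_old)^z = 0.37^0.22
= exp(0.22 × ln 0.37) = exp(0.22 × -0.9943) = exp(-0.2187) ≈ 0.8035
Fraction lost = 1 − 0.8035 = 0.1965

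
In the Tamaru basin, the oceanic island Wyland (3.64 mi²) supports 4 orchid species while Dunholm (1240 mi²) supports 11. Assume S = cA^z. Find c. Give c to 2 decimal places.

3.20

z = ln(S₂/S₁) / ln(A₂/A₁) = ln(11/4) / ln(1240/3.64) = 1.0116 / 5.8309 = 0.1735
c = S₁ / A₁^z = 4 / 3.64^0.1735 = 4 / 1.251 = 3.197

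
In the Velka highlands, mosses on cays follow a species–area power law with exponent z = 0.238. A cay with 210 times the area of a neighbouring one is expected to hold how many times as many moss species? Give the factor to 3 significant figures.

S₂/S₁ = (A₂/A₁)^z = 210^0.238
ln(S₂/S₁) = 0.238 × ln 210 = 0.238 × 5.3471 = 1.2726
S₂/S₁ = e^1.2726 ≈ 3.57

3.57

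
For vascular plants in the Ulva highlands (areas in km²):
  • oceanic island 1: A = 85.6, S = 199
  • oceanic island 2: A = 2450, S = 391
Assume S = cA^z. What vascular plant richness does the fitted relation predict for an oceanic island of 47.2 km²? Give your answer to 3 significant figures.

z = ln(391/199) / ln(2450/85.6) = 0.6754 / 3.3542 = 0.2014
c = 199 / 85.6^0.2014 = 199 / 2.45 = 81.23
S₃ = 81.23 × 47.2^0.2014 = 81.23 × 2.173 ≈ 176.5

177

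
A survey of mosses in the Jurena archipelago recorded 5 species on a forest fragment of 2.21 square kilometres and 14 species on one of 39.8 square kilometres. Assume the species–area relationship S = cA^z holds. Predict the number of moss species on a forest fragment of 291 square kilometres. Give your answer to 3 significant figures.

z = ln(14/5) / ln(39.8/2.21) = 1.0296 / 2.8909 = 0.3562
c = 5 / 2.21^0.3562 = 5 / 1.326 = 3.77
S₃ = 3.77 × 291^0.3562 = 3.77 × 7.543 ≈ 28.44

28.4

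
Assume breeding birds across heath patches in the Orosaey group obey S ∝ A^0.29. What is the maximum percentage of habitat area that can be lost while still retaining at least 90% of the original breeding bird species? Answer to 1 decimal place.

Need (A_new/A_old)^0.29 = 0.9, so A_new/A_old = 0.9^(1/0.29) = 0.9^3.448
ln(A_new/A_old) = ln 0.9 / 0.29 = -0.1054 / 0.29 = -0.3633
A_new/A_old = e^-0.3633 ≈ 0.6954
Fraction that can be lost = 1 − 0.6954 = 0.3046

30.5%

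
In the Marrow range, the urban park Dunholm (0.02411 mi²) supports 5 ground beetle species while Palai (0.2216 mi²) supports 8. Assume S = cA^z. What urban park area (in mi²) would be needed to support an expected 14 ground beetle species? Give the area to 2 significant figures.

z = ln(8/5) / ln(0.2216/0.02411) = 0.4700 / 2.2182 = 0.2119
c = 5 / 0.02411^0.2119 = 5 / 0.4542 = 11.01
A = (14/11.01)^(1/0.2119) ⇒ ln A = ln(1.272)/0.2119 = 1.1343
A = e^1.1343 ≈ 3.109 mi²

3.1 mi²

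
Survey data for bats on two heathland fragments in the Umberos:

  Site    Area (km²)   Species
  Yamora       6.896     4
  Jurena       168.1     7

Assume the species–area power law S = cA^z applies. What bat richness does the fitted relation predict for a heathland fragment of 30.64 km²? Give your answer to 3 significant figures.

5.19

z = ln(7/4) / ln(168.1/6.896) = 0.5596 / 3.1936 = 0.1752
c = 4 / 6.896^0.1752 = 4 / 1.403 = 2.852
S₃ = 2.852 × 30.64^0.1752 = 2.852 × 1.822 ≈ 5.195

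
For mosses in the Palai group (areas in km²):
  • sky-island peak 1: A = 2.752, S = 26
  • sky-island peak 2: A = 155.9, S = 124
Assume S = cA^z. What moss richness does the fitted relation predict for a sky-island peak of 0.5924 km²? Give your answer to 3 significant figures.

z = ln(124/26) / ln(155.9/2.752) = 1.5622 / 4.0369 = 0.3870
c = 26 / 2.752^0.3870 = 26 / 1.48 = 17.57
S₃ = 17.57 × 0.5924^0.3870 = 17.57 × 0.8166 ≈ 14.35

14.3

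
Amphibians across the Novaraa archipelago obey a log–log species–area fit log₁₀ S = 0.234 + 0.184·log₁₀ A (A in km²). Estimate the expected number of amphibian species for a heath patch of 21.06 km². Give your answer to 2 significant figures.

S = 1.714 × 21.06^0.184 = 1.714 × 1.752 ≈ 3.003

3.0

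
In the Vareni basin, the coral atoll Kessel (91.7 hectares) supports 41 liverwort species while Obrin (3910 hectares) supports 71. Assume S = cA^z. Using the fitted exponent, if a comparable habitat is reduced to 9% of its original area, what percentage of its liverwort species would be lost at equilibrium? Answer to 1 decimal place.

z = ln(71/41) / ln(3910/91.7) = 0.5491 / 3.7528 = 0.1463
S_new/S_old = (A_new/A_old)^z = 0.09^0.1463 = exp(0.1463 × -2.4079) = 0.703
Fraction lost = 1 − 0.703 = 0.297

29.7%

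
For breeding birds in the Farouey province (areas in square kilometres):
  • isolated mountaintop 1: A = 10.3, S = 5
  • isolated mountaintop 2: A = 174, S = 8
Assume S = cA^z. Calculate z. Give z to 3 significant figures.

Taking logs: ln S = ln c + z ln A, so z = (ln S₂ − ln S₁)/(ln A₂ − ln A₁).
z = ln(8/5) / ln(174/10.3) = ln(1.6) / ln(16.89) = 0.4700 / 2.8269 = 0.1663

0.166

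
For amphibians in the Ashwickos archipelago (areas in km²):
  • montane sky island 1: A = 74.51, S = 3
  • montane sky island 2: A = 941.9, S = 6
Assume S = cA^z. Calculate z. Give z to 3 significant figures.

0.273

Taking logs: ln S = ln c + z ln A, so z = (ln S₂ − ln S₁)/(ln A₂ − ln A₁).
z = ln(6/3) / ln(941.9/74.51) = ln(2) / ln(12.64) = 0.6931 / 2.5370 = 0.2732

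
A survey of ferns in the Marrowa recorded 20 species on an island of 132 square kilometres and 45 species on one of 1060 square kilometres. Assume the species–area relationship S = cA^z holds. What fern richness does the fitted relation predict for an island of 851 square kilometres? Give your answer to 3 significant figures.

41.3

z = ln(45/20) / ln(1060/132) = 0.8109 / 2.0832 = 0.3893
c = 20 / 132^0.3893 = 20 / 6.691 = 2.989
S₃ = 2.989 × 851^0.3893 = 2.989 × 13.82 ≈ 41.31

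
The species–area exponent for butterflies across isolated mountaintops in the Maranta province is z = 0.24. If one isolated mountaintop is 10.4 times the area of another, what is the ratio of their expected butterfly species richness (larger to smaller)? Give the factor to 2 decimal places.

S₂/S₁ = (A₂/A₁)^z = 10.4^0.24
ln(S₂/S₁) = 0.24 × ln 10.4 = 0.24 × 2.3418 = 0.5620
S₂/S₁ = e^0.5620 ≈ 1.754

1.75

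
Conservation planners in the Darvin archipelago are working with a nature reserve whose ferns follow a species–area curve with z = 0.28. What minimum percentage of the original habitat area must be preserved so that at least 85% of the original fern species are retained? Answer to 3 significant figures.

Need (A_new/A_old)^0.28 = 0.85, so A_new/A_old = 0.85^(1/0.28) = 0.85^3.571
ln(A_new/A_old) = ln 0.85 / 0.28 = -0.1625 / 0.28 = -0.5804
A_new/A_old = e^-0.5804 ≈ 0.5597

56.0%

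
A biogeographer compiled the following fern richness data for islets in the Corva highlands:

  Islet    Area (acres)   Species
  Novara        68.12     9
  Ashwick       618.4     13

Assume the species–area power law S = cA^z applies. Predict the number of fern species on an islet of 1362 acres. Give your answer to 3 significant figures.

14.8

z = ln(13/9) / ln(618.4/68.12) = 0.3677 / 2.2059 = 0.1667
c = 9 / 68.12^0.1667 = 9 / 2.021 = 4.453
S₃ = 4.453 × 1362^0.1667 = 4.453 × 3.33 ≈ 14.83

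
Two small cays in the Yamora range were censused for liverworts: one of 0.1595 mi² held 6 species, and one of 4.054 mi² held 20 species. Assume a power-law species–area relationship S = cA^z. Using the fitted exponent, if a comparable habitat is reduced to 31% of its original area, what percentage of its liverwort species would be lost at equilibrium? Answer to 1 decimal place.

z = ln(20/6) / ln(4.054/0.1595) = 1.2040 / 3.2354 = 0.3721
S_new/S_old = (A_new/A_old)^z = 0.31^0.3721 = exp(0.3721 × -1.1712) = 0.6467
Fraction lost = 1 − 0.6467 = 0.3533

35.3%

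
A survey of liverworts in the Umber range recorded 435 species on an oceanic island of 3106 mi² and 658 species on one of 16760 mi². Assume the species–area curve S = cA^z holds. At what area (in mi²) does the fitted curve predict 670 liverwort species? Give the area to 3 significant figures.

z = ln(658/435) / ln(16760/3106) = 0.4139 / 1.6857 = 0.2455
c = 435 / 3106^0.2455 = 435 / 7.201 = 60.41
A = (670/60.41)^(1/0.2455) ⇒ ln A = ln(11.09)/0.2455 = 9.8004
A = e^9.8004 ≈ 18040 mi²

18000 mi²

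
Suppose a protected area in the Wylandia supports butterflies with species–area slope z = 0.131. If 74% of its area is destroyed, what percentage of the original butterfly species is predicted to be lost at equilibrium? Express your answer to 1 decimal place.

16.2%

S_new/S_old = (A_new/A_old)^z = 0.26^0.131
= exp(0.131 × ln 0.26) = exp(0.131 × -1.3471) = exp(-0.1765) ≈ 0.8382
Fraction lost = 1 − 0.8382 = 0.1618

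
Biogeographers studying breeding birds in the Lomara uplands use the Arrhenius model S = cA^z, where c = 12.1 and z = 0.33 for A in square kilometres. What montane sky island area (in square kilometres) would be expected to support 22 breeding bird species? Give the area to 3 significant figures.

22 = 12.1 × A^0.33  ⇒  A^0.33 = 22/12.1 = 1.818
ln A = ln(1.818) / 0.33 = 0.5978 / 0.33 = 1.8116
A = e^1.8116 ≈ 6.12 square kilometres

6.12 square kilometres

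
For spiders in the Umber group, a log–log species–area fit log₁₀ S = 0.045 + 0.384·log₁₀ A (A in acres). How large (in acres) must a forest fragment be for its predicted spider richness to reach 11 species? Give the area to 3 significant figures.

393 acres

11 = 1.109 × A^0.384  ⇒  A^0.384 = 11/1.109 = 9.917
ln A = ln(9.917) / 0.384 = 2.2943 / 0.384 = 5.9747
A = e^5.9747 ≈ 393.3 acres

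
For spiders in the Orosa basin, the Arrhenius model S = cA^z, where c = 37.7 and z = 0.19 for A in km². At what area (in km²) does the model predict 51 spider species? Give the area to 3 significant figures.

4.91 km²

51 = 37.7 × A^0.19  ⇒  A^0.19 = 51/37.7 = 1.353
ln A = ln(1.353) / 0.19 = 0.3022 / 0.19 = 1.5903
A = e^1.5903 ≈ 4.905 km²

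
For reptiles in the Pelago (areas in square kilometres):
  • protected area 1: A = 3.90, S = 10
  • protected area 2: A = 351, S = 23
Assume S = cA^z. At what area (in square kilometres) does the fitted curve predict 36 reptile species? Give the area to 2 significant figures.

z = ln(23/10) / ln(351/3.9) = 0.8329 / 4.4998 = 0.1851
c = 10 / 3.9^0.1851 = 10 / 1.286 = 7.773
A = (36/7.773)^(1/0.1851) ⇒ ln A = ln(4.631)/0.1851 = 8.2812
A = e^8.2812 ≈ 3949 square kilometres

3900 square kilometres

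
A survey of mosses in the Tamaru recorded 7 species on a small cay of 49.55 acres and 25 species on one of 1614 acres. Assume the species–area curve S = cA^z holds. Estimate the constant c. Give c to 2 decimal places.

1.68

z = ln(S₂/S₁) / ln(A₂/A₁) = ln(25/7) / ln(1614/49.55) = 1.2730 / 3.4835 = 0.3654
c = S₁ / A₁^z = 7 / 49.55^0.3654 = 7 / 4.163 = 1.681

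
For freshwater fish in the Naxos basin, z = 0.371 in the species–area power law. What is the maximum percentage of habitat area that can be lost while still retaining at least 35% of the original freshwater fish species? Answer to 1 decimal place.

Need (A_new/A_old)^0.371 = 0.35, so A_new/A_old = 0.35^(1/0.371) = 0.35^2.695
ln(A_new/A_old) = ln 0.35 / 0.371 = -1.0498 / 0.371 = -2.8297
A_new/A_old = e^-2.8297 ≈ 0.05903
Fraction that can be lost = 1 − 0.05903 = 0.941

94.1%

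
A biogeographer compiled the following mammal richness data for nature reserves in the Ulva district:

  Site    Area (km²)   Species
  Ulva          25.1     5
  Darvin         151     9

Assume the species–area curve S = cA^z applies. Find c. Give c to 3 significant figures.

z = ln(S₂/S₁) / ln(A₂/A₁) = ln(9/5) / ln(151/25.1) = 0.5878 / 1.7944 = 0.3276
c = S₁ / A₁^z = 5 / 25.1^0.3276 = 5 / 2.874 = 1.74

1.74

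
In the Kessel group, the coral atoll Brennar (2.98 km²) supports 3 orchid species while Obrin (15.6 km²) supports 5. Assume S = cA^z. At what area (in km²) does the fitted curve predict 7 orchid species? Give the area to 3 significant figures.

z = ln(5/3) / ln(15.6/2.98) = 0.5108 / 1.6553 = 0.3086
c = 3 / 2.98^0.3086 = 3 / 1.401 = 2.142
A = (7/2.142)^(1/0.3086) ⇒ ln A = ln(3.268)/0.3086 = 3.8376
A = e^3.8376 ≈ 46.41 km²

46.4 km²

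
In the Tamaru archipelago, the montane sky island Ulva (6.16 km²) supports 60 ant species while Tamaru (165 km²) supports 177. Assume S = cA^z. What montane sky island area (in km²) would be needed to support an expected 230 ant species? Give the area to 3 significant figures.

z = ln(177/60) / ln(165/6.16) = 1.0818 / 3.2879 = 0.3290
c = 60 / 6.16^0.3290 = 60 / 1.819 = 32.99
A = (230/32.99)^(1/0.3290) ⇒ ln A = ln(6.972)/0.3290 = 5.9020
A = e^5.9020 ≈ 365.8 km²

366 km²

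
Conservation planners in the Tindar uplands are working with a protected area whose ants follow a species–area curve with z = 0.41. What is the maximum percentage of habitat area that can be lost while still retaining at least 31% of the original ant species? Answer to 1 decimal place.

94.3%

Need (A_new/A_old)^0.41 = 0.31, so A_new/A_old = 0.31^(1/0.41) = 0.31^2.439
ln(A_new/A_old) = ln 0.31 / 0.41 = -1.1712 / 0.41 = -2.8565
A_new/A_old = e^-2.8565 ≈ 0.05747
Fraction that can be lost = 1 − 0.05747 = 0.9425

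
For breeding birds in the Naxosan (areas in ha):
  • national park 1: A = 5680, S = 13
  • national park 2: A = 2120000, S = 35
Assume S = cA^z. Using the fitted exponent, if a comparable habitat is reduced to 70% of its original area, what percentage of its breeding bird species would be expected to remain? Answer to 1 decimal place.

z = ln(35/13) / ln(2120000/5680) = 0.9904 / 5.9222 = 0.1672
S_new/S_old = (A_new/A_old)^z = 0.7^0.1672 = exp(0.1672 × -0.3567) = 0.9421

94.2%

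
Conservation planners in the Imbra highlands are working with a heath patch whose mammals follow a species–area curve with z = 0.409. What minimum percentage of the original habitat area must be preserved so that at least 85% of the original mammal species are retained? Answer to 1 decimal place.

67.2%

Need (A_new/A_old)^0.409 = 0.85, so A_new/A_old = 0.85^(1/0.409) = 0.85^2.445
ln(A_new/A_old) = ln 0.85 / 0.409 = -0.1625 / 0.409 = -0.3974
A_new/A_old = e^-0.3974 ≈ 0.6721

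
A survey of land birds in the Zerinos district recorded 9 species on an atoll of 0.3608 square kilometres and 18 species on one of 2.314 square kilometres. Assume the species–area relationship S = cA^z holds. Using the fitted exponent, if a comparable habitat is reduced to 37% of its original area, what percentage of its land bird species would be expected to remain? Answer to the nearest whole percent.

z = ln(18/9) / ln(2.314/0.3608) = 0.6931 / 1.8584 = 0.3730
S_new/S_old = (A_new/A_old)^z = 0.37^0.3730 = exp(0.3730 × -0.9943) = 0.6902

69%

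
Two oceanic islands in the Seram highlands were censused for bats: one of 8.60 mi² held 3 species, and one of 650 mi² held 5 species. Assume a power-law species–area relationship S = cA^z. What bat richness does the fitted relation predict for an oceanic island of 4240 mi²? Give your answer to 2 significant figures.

6.2

z = ln(5/3) / ln(650/8.6) = 0.5108 / 4.3252 = 0.1181
c = 3 / 8.6^0.1181 = 3 / 1.289 = 2.327
S₃ = 2.327 × 4240^0.1181 = 2.327 × 2.682 ≈ 6.24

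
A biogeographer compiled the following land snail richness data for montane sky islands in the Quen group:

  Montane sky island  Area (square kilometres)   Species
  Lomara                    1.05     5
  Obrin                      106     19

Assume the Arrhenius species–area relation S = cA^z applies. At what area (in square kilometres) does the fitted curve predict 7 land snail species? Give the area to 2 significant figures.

3.4 square kilometres

z = ln(19/5) / ln(106/1.05) = 1.3350 / 4.6146 = 0.2893
c = 5 / 1.05^0.2893 = 5 / 1.014 = 4.93
A = (7/4.93)^(1/0.2893) ⇒ ln A = ln(1.42)/0.2893 = 1.2119
A = e^1.2119 ≈ 3.36 square kilometres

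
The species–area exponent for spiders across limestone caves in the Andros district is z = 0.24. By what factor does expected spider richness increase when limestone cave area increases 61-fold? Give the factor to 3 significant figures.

S₂/S₁ = (A₂/A₁)^z = 61^0.24
ln(S₂/S₁) = 0.24 × ln 61 = 0.24 × 4.1109 = 0.9866
S₂/S₁ = e^0.9866 ≈ 2.682

2.68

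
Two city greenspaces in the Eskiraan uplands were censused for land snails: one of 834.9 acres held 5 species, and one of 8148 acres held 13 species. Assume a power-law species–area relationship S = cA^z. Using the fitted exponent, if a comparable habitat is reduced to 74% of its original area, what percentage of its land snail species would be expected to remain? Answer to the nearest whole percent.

z = ln(13/5) / ln(8148/834.9) = 0.9555 / 2.2782 = 0.4194
S_new/S_old = (A_new/A_old)^z = 0.74^0.4194 = exp(0.4194 × -0.3011) = 0.8814

88%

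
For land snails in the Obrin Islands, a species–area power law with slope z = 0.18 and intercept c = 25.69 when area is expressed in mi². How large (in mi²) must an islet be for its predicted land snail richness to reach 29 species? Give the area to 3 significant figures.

29 = 25.69 × A^0.18  ⇒  A^0.18 = 29/25.69 = 1.129
ln A = ln(1.129) / 0.18 = 0.1212 / 0.18 = 0.6733
A = e^0.6733 ≈ 1.961 mi²

1.96 mi²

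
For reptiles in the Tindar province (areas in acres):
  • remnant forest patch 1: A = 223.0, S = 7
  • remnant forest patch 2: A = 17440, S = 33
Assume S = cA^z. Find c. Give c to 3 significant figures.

1.02

z = ln(S₂/S₁) / ln(A₂/A₁) = ln(33/7) / ln(17440/223) = 1.5506 / 4.3593 = 0.3557
c = S₁ / A₁^z = 7 / 223^0.3557 = 7 / 6.844 = 1.023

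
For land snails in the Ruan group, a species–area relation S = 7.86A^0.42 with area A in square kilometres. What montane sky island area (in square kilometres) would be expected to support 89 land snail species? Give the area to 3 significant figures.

323 square kilometres

89 = 7.86 × A^0.42  ⇒  A^0.42 = 89/7.86 = 11.32
ln A = ln(11.32) / 0.42 = 2.4268 / 0.42 = 5.7782
A = e^5.7782 ≈ 323.2 square kilometres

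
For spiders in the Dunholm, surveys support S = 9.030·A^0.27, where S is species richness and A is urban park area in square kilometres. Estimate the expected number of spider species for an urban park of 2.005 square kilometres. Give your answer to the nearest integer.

S = 9.03 × 2.005^0.27
ln S = ln 9.03 + 0.27 × ln 2.005 = 2.2006 + 0.27 × 0.6956 = 2.3884
S = e^2.3884 ≈ 10.9

11 species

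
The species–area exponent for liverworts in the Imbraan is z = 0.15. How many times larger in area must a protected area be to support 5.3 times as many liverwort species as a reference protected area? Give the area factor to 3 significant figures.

67400

(A₂/A₁)^0.15 = 5.3, so A₂/A₁ = 5.3^(1/0.15) = 5.3^6.667
ln(A₂/A₁) = ln 5.3 / 0.15 = 1.6677 / 0.15 = 11.1180
A₂/A₁ = e^11.1180 ≈ 67376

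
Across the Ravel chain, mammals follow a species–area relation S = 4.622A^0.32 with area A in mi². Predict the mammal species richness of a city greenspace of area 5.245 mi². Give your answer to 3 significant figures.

S = 4.622 × 5.245^0.32
ln S = ln 4.622 + 0.32 × ln 5.245 = 1.5308 + 0.32 × 1.6573 = 2.0612
S = e^2.0612 ≈ 7.855

7.86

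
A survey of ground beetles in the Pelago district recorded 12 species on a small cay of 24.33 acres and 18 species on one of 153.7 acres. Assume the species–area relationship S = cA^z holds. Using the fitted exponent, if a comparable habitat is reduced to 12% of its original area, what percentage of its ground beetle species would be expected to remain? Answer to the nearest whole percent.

63%

z = ln(18/12) / ln(153.7/24.33) = 0.4055 / 1.8433 = 0.2200
S_new/S_old = (A_new/A_old)^z = 0.12^0.2200 = exp(0.2200 × -2.1203) = 0.6273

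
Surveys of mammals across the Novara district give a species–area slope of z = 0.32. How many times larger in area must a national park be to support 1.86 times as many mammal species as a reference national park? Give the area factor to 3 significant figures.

6.95

(A₂/A₁)^0.32 = 1.86, so A₂/A₁ = 1.86^(1/0.32) = 1.86^3.125
ln(A₂/A₁) = ln 1.86 / 0.32 = 0.6206 / 0.32 = 1.9393
A₂/A₁ = e^1.9393 ≈ 6.954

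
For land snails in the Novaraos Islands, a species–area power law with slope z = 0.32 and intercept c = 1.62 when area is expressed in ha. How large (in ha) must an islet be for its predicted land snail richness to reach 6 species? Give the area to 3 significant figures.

6 = 1.62 × A^0.32  ⇒  A^0.32 = 6/1.62 = 3.704
ln A = ln(3.704) / 0.32 = 1.3093 / 0.32 = 4.0917
A = e^4.0917 ≈ 59.84 ha

59.8 ha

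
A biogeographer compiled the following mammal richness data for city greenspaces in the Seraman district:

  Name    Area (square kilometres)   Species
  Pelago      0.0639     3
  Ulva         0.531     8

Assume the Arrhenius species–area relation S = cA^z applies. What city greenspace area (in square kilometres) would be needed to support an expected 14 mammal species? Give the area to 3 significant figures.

1.78 square kilometres

z = ln(8/3) / ln(0.531/0.0639) = 0.9808 / 2.1174 = 0.4632
c = 3 / 0.0639^0.4632 = 3 / 0.2797 = 10.73
A = (14/10.73)^(1/0.4632) ⇒ ln A = ln(1.305)/0.4632 = 0.5751
A = e^0.5751 ≈ 1.777 square kilometres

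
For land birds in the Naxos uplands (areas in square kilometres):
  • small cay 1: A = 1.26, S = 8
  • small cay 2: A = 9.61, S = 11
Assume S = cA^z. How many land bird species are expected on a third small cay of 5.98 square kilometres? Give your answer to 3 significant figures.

z = ln(11/8) / ln(9.61/1.26) = 0.3185 / 2.0317 = 0.1567
c = 8 / 1.26^0.1567 = 8 / 1.037 = 7.715
S₃ = 7.715 × 5.98^0.1567 = 7.715 × 1.324 ≈ 10.21

10.2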